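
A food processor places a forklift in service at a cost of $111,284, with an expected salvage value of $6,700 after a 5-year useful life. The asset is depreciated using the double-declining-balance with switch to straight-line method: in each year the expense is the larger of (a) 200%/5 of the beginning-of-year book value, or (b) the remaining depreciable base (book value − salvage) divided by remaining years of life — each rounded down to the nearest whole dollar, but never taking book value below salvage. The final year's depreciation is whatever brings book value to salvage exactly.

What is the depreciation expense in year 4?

$9,615

Depreciable base = $111,284 − $6,700 = $104,584.
Year 1: DB = ⌊$111,284 × 200%/5⌋ = $44,513; SL = ⌊$104,584/5⌋ = $20,916 → take DB $44,513. Book value $66,771.
Year 2: DB = ⌊$66,771 × 200%/5⌋ = $26,708; SL = ⌊$60,071/4⌋ = $15,017 → take DB $26,708. Book value $40,063.
Year 3: DB = ⌊$40,063 × 200%/5⌋ = $16,025; SL = ⌊$33,363/3⌋ = $11,121 → take DB $16,025. Book value $24,038.
Year 4: DB = ⌊$24,038 × 200%/5⌋ = $9,615; SL = ⌊$17,338/2⌋ = $8,669 → take DB $9,615. Book value $14,423.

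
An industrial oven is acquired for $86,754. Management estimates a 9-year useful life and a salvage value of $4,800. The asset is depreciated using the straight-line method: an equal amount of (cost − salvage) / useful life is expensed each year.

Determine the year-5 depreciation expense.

$9,106

Depreciable base = $86,754 − $4,800 = $81,954.
Annual expense = $81,954 / 9 = $9,106.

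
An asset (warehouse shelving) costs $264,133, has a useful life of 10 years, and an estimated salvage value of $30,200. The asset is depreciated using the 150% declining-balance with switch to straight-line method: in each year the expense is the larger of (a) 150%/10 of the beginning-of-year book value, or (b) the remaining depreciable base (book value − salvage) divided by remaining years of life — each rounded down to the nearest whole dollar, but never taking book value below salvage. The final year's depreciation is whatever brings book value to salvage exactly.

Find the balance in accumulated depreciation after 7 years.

Depreciable base = $264,133 − $30,200 = $233,933.
Year 1: DB = ⌊$264,133 × 150%/10⌋ = $39,619; SL = ⌊$233,933/10⌋ = $23,393 → take DB $39,619. Book value $224,514.
Year 2: DB = ⌊$224,514 × 150%/10⌋ = $33,677; SL = ⌊$194,314/9⌋ = $21,590 → take DB $33,677. Book value $190,837.
Year 3: DB = ⌊$190,837 × 150%/10⌋ = $28,625; SL = ⌊$160,637/8⌋ = $20,079 → take DB $28,625. Book value $162,212.
Year 4: DB = ⌊$162,212 × 150%/10⌋ = $24,331; SL = ⌊$132,012/7⌋ = $18,858 → take DB $24,331. Book value $137,881.
Year 5: DB = ⌊$137,881 × 150%/10⌋ = $20,682; SL = ⌊$107,681/6⌋ = $17,946 → take DB $20,682. Book value $117,199.
Year 6: DB = ⌊$117,199 × 150%/10⌋ = $17,579; SL = ⌊$86,999/5⌋ = $17,399 → take DB $17,579. Book value $99,620.
Year 7: DB = ⌊$99,620 × 150%/10⌋ = $14,943; SL = ⌊$69,420/4⌋ = $17,355 → take SL $17,355. Book value $82,265.
Accumulated through year 7 = $264,133 − $82,265 = $181,868.

$181,868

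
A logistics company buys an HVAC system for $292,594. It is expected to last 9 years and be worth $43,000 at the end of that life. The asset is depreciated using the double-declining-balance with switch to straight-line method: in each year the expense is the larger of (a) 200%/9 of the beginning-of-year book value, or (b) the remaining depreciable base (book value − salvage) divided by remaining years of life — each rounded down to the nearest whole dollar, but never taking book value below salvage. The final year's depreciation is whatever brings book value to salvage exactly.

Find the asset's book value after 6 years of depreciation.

$64,775

Depreciable base = $292,594 − $43,000 = $249,594.
Year 1: DB = ⌊$292,594 × 200%/9⌋ = $65,020; SL = ⌊$249,594/9⌋ = $27,732 → take DB $65,020. Book value $227,574.
Year 2: DB = ⌊$227,574 × 200%/9⌋ = $50,572; SL = ⌊$184,574/8⌋ = $23,071 → take DB $50,572. Book value $177,002.
Year 3: DB = ⌊$177,002 × 200%/9⌋ = $39,333; SL = ⌊$134,002/7⌋ = $19,143 → take DB $39,333. Book value $137,669.
Year 4: DB = ⌊$137,669 × 200%/9⌋ = $30,593; SL = ⌊$94,669/6⌋ = $15,778 → take DB $30,593. Book value $107,076.
Year 5: DB = ⌊$107,076 × 200%/9⌋ = $23,794; SL = ⌊$64,076/5⌋ = $12,815 → take DB $23,794. Book value $83,282.
Year 6: DB = ⌊$83,282 × 200%/9⌋ = $18,507; SL = ⌊$40,282/4⌋ = $10,070 → take DB $18,507. Book value $64,775.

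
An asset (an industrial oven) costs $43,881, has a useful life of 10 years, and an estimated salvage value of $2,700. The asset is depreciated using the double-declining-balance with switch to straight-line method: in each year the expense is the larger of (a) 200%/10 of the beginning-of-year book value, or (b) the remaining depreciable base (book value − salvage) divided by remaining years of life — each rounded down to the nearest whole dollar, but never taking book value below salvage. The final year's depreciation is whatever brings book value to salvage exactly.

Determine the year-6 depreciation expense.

$2,876

Depreciable base = $43,881 − $2,700 = $41,181.
Year 1: DB = ⌊$43,881 × 200%/10⌋ = $8,776; SL = ⌊$41,181/10⌋ = $4,118 → take DB $8,776. Book value $35,105.
Year 2: DB = ⌊$35,105 × 200%/10⌋ = $7,021; SL = ⌊$32,405/9⌋ = $3,600 → take DB $7,021. Book value $28,084.
Year 3: DB = ⌊$28,084 × 200%/10⌋ = $5,616; SL = ⌊$25,384/8⌋ = $3,173 → take DB $5,616. Book value $22,468.
Year 4: DB = ⌊$22,468 × 200%/10⌋ = $4,493; SL = ⌊$19,768/7⌋ = $2,824 → take DB $4,493. Book value $17,975.
Year 5: DB = ⌊$17,975 × 200%/10⌋ = $3,595; SL = ⌊$15,275/6⌋ = $2,545 → take DB $3,595. Book value $14,380.
Year 6: DB = ⌊$14,380 × 200%/10⌋ = $2,876; SL = ⌊$11,680/5⌋ = $2,336 → take DB $2,876. Book value $11,504.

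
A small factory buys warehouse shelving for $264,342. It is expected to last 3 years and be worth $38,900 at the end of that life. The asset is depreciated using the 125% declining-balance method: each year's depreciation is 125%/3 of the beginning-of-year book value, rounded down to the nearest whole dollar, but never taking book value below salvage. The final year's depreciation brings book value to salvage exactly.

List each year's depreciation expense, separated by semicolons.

$110,142; $64,250; $51,050

Depreciable base = $264,342 − $38,900 = $225,442.
Year 1: ⌊$264,342 × 125%/3⌋ = $110,142. Book value $154,200.
Year 2: ⌊$154,200 × 125%/3⌋ = $64,250. Book value $89,950.
Year 3 (final): $89,950 − $38,900 = $51,050. Book value $38,900.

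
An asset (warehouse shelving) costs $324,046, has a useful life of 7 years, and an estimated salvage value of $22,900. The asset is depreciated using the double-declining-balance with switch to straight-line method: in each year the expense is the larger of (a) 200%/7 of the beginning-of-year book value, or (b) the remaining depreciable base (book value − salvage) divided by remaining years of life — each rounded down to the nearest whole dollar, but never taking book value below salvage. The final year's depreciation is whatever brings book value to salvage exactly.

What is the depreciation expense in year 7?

Depreciable base = $324,046 − $22,900 = $301,146.
Year 1: DB = ⌊$324,046 × 200%/7⌋ = $92,584; SL = ⌊$301,146/7⌋ = $43,020 → take DB $92,584. Book value $231,462.
Year 2: DB = ⌊$231,462 × 200%/7⌋ = $66,132; SL = ⌊$208,562/6⌋ = $34,760 → take DB $66,132. Book value $165,330.
Year 3: DB = ⌊$165,330 × 200%/7⌋ = $47,237; SL = ⌊$142,430/5⌋ = $28,486 → take DB $47,237. Book value $118,093.
Year 4: DB = ⌊$118,093 × 200%/7⌋ = $33,740; SL = ⌊$95,193/4⌋ = $23,798 → take DB $33,740. Book value $84,353.
Year 5: DB = ⌊$84,353 × 200%/7⌋ = $24,100; SL = ⌊$61,453/3⌋ = $20,484 → take DB $24,100. Book value $60,253.
Year 6: DB = ⌊$60,253 × 200%/7⌋ = $17,215; SL = ⌊$37,353/2⌋ = $18,676 → take SL $18,676. Book value $41,577.
Year 7 (final): $41,577 − $22,900 = $18,677. Book value $22,900.

$18,677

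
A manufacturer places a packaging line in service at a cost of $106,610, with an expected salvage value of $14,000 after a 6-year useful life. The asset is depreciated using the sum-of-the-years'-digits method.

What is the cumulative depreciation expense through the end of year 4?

$79,380

Depreciable base = $106,610 − $14,000 = $92,610.
Sum of the years' digits = 6+5+4+3+2+1 = 21.
Year 1: $92,610 × 6/21 = $26,460. Book value $80,150.
Year 2: $92,610 × 5/21 = $22,050. Book value $58,100.
Year 3: $92,610 × 4/21 = $17,640. Book value $40,460.
Year 4: $92,610 × 3/21 = $13,230. Book value $27,230.
Accumulated through year 4 = $106,610 − $27,230 = $79,380.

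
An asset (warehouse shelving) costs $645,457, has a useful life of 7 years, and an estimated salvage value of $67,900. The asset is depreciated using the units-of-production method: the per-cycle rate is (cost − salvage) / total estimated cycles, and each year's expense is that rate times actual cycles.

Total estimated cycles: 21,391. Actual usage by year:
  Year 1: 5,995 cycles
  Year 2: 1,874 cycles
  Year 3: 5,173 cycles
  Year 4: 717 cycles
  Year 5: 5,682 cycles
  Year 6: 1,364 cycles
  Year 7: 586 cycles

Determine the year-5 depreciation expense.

Depreciable base = $645,457 − $67,900 = $577,557.
Rate = $577,557 / 21,391 cycles = $27 per cycle.
Year 1: 5,995 × $27 = $161,865. Book value $483,592.
Year 2: 1,874 × $27 = $50,598. Book value $432,994.
Year 3: 5,173 × $27 = $139,671. Book value $293,323.
Year 4: 717 × $27 = $19,359. Book value $273,964.
Year 5: 5,682 × $27 = $153,414. Book value $120,550.

$153,414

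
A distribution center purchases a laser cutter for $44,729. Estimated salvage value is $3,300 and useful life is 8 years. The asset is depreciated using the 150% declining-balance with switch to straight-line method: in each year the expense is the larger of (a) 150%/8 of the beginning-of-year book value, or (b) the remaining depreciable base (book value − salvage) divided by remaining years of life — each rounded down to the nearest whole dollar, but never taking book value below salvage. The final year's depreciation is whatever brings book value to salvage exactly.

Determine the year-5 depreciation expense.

Depreciable base = $44,729 − $3,300 = $41,429.
Year 1: DB = ⌊$44,729 × 150%/8⌋ = $8,386; SL = ⌊$41,429/8⌋ = $5,178 → take DB $8,386. Book value $36,343.
Year 2: DB = ⌊$36,343 × 150%/8⌋ = $6,814; SL = ⌊$33,043/7⌋ = $4,720 → take DB $6,814. Book value $29,529.
Year 3: DB = ⌊$29,529 × 150%/8⌋ = $5,536; SL = ⌊$26,229/6⌋ = $4,371 → take DB $5,536. Book value $23,993.
Year 4: DB = ⌊$23,993 × 150%/8⌋ = $4,498; SL = ⌊$20,693/5⌋ = $4,138 → take DB $4,498. Book value $19,495.
Year 5: DB = ⌊$19,495 × 150%/8⌋ = $3,655; SL = ⌊$16,195/4⌋ = $4,048 → take SL $4,048. Book value $15,447.

$4,048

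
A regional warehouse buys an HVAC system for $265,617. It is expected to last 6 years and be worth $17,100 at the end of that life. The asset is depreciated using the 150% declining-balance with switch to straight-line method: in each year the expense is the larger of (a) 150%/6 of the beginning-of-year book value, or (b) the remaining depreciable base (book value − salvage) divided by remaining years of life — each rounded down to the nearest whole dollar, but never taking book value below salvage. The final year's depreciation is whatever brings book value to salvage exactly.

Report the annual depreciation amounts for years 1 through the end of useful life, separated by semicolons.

Depreciable base = $265,617 − $17,100 = $248,517.
Year 1: DB = ⌊$265,617 × 150%/6⌋ = $66,404; SL = ⌊$248,517/6⌋ = $41,419 → take DB $66,404. Book value $199,213.
Year 2: DB = ⌊$199,213 × 150%/6⌋ = $49,803; SL = ⌊$182,113/5⌋ = $36,422 → take DB $49,803. Book value $149,410.
Year 3: DB = ⌊$149,410 × 150%/6⌋ = $37,352; SL = ⌊$132,310/4⌋ = $33,077 → take DB $37,352. Book value $112,058.
Year 4: DB = ⌊$112,058 × 150%/6⌋ = $28,014; SL = ⌊$94,958/3⌋ = $31,652 → take SL $31,652. Book value $80,406.
Year 5: DB = ⌊$80,406 × 150%/6⌋ = $20,101; SL = ⌊$63,306/2⌋ = $31,653 → take SL $31,653. Book value $48,753.
Year 6 (final): $48,753 − $17,100 = $31,653. Book value $17,100.

$66,404; $49,803; $37,352; $31,652; $31,653; $31,653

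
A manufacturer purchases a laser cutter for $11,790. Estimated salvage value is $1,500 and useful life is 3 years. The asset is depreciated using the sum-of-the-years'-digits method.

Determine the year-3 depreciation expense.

$1,715

Depreciable base = $11,790 − $1,500 = $10,290.
Sum of the years' digits = 3+2+1 = 6.
Year 1: $10,290 × 3/6 = $5,145. Book value $6,645.
Year 2: $10,290 × 2/6 = $3,430. Book value $3,215.
Year 3: $10,290 × 1/6 = $1,715. Book value $1,500.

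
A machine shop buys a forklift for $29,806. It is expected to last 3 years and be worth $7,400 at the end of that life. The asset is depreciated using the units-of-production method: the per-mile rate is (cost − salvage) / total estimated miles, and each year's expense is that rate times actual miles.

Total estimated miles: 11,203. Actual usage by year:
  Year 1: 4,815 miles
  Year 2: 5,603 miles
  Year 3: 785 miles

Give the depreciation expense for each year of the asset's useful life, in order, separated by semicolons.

Depreciable base = $29,806 − $7,400 = $22,406.
Rate = $22,406 / 11,203 miles = $2 per mile.
Year 1: 4,815 × $2 = $9,630. Book value $20,176.
Year 2: 5,603 × $2 = $11,206. Book value $8,970.
Year 3: 785 × $2 = $1,570. Book value $7,400.

$9,630; $11,206; $1,570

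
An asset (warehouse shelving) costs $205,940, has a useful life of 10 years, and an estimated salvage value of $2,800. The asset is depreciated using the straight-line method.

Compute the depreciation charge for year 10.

$20,314

Depreciable base = $205,940 − $2,800 = $203,140.
Annual expense = $203,140 / 10 = $20,314.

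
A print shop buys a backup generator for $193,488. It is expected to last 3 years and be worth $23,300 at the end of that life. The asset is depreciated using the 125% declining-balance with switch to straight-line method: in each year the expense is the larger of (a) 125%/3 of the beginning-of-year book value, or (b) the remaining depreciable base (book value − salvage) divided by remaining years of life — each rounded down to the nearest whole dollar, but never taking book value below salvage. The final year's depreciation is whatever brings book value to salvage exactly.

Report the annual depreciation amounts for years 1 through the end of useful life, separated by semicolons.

$80,620; $47,028; $42,540

Depreciable base = $193,488 − $23,300 = $170,188.
Year 1: DB = ⌊$193,488 × 125%/3⌋ = $80,620; SL = ⌊$170,188/3⌋ = $56,729 → take DB $80,620. Book value $112,868.
Year 2: DB = ⌊$112,868 × 125%/3⌋ = $47,028; SL = ⌊$89,568/2⌋ = $44,784 → take DB $47,028. Book value $65,840.
Year 3 (final): $65,840 − $23,300 = $42,540. Book value $23,300.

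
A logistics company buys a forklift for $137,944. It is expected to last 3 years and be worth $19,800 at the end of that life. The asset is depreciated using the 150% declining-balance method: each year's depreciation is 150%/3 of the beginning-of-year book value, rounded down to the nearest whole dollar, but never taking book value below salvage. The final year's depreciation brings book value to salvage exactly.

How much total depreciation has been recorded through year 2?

Depreciable base = $137,944 − $19,800 = $118,144.
Year 1: ⌊$137,944 × 150%/3⌋ = $68,972. Book value $68,972.
Year 2: ⌊$68,972 × 150%/3⌋ = $34,486. Book value $34,486.
Accumulated through year 2 = $137,944 − $34,486 = $103,458.

$103,458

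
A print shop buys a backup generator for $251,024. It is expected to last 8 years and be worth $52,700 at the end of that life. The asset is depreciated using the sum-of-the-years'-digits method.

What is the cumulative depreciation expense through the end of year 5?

$165,270

Depreciable base = $251,024 − $52,700 = $198,324.
Sum of the years' digits = 8+7+6+5+4+3+2+1 = 36.
Year 1: $198,324 × 8/36 = $44,072. Book value $206,952.
Year 2: $198,324 × 7/36 = $38,563. Book value $168,389.
Year 3: $198,324 × 6/36 = $33,054. Book value $135,335.
Year 4: $198,324 × 5/36 = $27,545. Book value $107,790.
Year 5: $198,324 × 4/36 = $22,036. Book value $85,754.
Accumulated through year 5 = $251,024 − $85,754 = $165,270.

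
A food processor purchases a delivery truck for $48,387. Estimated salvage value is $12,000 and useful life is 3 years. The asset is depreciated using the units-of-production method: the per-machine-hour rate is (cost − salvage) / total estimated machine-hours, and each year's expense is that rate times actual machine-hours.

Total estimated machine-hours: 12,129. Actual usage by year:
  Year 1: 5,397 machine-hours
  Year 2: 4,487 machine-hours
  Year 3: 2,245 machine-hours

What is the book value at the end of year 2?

$18,735

Depreciable base = $48,387 − $12,000 = $36,387.
Rate = $36,387 / 12,129 machine-hours = $3 per machine-hour.
Year 1: 5,397 × $3 = $16,191. Book value $32,196.
Year 2: 4,487 × $3 = $13,461. Book value $18,735.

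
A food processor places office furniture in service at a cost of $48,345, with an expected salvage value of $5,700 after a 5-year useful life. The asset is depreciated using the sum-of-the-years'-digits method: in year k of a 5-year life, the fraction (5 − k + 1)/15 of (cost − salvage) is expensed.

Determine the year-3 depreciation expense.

Depreciable base = $48,345 − $5,700 = $42,645.
Sum of the years' digits = 5+4+3+2+1 = 15.
Year 1: $42,645 × 5/15 = $14,215. Book value $34,130.
Year 2: $42,645 × 4/15 = $11,372. Book value $22,758.
Year 3: $42,645 × 3/15 = $8,529. Book value $14,229.

$8,529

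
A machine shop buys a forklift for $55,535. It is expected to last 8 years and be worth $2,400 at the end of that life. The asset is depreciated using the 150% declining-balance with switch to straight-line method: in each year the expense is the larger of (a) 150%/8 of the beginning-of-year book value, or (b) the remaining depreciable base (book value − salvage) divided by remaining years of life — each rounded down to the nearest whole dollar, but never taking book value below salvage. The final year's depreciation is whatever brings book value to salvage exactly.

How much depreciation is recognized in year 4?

$5,585

Depreciable base = $55,535 − $2,400 = $53,135.
Year 1: DB = ⌊$55,535 × 150%/8⌋ = $10,412; SL = ⌊$53,135/8⌋ = $6,641 → take DB $10,412. Book value $45,123.
Year 2: DB = ⌊$45,123 × 150%/8⌋ = $8,460; SL = ⌊$42,723/7⌋ = $6,103 → take DB $8,460. Book value $36,663.
Year 3: DB = ⌊$36,663 × 150%/8⌋ = $6,874; SL = ⌊$34,263/6⌋ = $5,710 → take DB $6,874. Book value $29,789.
Year 4: DB = ⌊$29,789 × 150%/8⌋ = $5,585; SL = ⌊$27,389/5⌋ = $5,477 → take DB $5,585. Book value $24,204.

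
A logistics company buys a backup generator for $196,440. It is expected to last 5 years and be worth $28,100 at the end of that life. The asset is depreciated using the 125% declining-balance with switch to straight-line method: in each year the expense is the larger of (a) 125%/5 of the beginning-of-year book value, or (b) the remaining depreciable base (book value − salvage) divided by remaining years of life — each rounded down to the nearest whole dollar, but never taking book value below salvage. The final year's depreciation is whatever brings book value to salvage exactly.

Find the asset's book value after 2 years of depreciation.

Depreciable base = $196,440 − $28,100 = $168,340.
Year 1: DB = ⌊$196,440 × 125%/5⌋ = $49,110; SL = ⌊$168,340/5⌋ = $33,668 → take DB $49,110. Book value $147,330.
Year 2: DB = ⌊$147,330 × 125%/5⌋ = $36,832; SL = ⌊$119,230/4⌋ = $29,807 → take DB $36,832. Book value $110,498.

$110,498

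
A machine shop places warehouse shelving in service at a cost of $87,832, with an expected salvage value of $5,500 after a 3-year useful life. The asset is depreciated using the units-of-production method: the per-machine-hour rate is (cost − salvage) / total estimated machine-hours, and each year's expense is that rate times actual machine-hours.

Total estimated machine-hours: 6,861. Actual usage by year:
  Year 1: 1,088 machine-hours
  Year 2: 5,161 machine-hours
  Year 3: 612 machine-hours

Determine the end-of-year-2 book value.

$12,844

Depreciable base = $87,832 − $5,500 = $82,332.
Rate = $82,332 / 6,861 machine-hours = $12 per machine-hour.
Year 1: 1,088 × $12 = $13,056. Book value $74,776.
Year 2: 5,161 × $12 = $61,932. Book value $12,844.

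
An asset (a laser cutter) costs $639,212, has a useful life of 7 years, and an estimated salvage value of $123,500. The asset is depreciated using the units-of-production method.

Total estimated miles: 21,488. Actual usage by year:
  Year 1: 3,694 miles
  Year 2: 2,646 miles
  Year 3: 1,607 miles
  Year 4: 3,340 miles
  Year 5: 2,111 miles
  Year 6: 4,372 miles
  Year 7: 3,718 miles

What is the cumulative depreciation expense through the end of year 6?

$426,480

Depreciable base = $639,212 − $123,500 = $515,712.
Rate = $515,712 / 21,488 miles = $24 per mile.
Year 1: 3,694 × $24 = $88,656. Book value $550,556.
Year 2: 2,646 × $24 = $63,504. Book value $487,052.
Year 3: 1,607 × $24 = $38,568. Book value $448,484.
Year 4: 3,340 × $24 = $80,160. Book value $368,324.
Year 5: 2,111 × $24 = $50,664. Book value $317,660.
Year 6: 4,372 × $24 = $104,928. Book value $212,732.
Accumulated through year 6 = $639,212 − $212,732 = $426,480.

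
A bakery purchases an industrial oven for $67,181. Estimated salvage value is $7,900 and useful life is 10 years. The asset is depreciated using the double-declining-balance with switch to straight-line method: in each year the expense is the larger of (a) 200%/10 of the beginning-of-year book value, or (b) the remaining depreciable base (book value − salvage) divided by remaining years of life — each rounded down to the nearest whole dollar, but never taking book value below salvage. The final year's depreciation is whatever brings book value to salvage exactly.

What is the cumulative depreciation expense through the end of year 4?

$39,663

Depreciable base = $67,181 − $7,900 = $59,281.
Year 1: DB = ⌊$67,181 × 200%/10⌋ = $13,436; SL = ⌊$59,281/10⌋ = $5,928 → take DB $13,436. Book value $53,745.
Year 2: DB = ⌊$53,745 × 200%/10⌋ = $10,749; SL = ⌊$45,845/9⌋ = $5,093 → take DB $10,749. Book value $42,996.
Year 3: DB = ⌊$42,996 × 200%/10⌋ = $8,599; SL = ⌊$35,096/8⌋ = $4,387 → take DB $8,599. Book value $34,397.
Year 4: DB = ⌊$34,397 × 200%/10⌋ = $6,879; SL = ⌊$26,497/7⌋ = $3,785 → take DB $6,879. Book value $27,518.
Accumulated through year 4 = $67,181 − $27,518 = $39,663.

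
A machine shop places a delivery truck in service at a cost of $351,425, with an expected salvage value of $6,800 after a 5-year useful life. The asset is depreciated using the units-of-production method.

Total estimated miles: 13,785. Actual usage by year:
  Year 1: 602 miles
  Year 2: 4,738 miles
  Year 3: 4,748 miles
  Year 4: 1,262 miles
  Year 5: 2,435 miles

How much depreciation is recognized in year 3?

Depreciable base = $351,425 − $6,800 = $344,625.
Rate = $344,625 / 13,785 miles = $25 per mile.
Year 1: 602 × $25 = $15,050. Book value $336,375.
Year 2: 4,738 × $25 = $118,450. Book value $217,925.
Year 3: 4,748 × $25 = $118,700. Book value $99,225.

$118,700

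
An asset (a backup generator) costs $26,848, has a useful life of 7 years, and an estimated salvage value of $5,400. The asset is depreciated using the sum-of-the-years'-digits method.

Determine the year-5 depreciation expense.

Depreciable base = $26,848 − $5,400 = $21,448.
Sum of the years' digits = 7+6+5+4+3+2+1 = 28.
Year 1: $21,448 × 7/28 = $5,362. Book value $21,486.
Year 2: $21,448 × 6/28 = $4,596. Book value $16,890.
Year 3: $21,448 × 5/28 = $3,830. Book value $13,060.
Year 4: $21,448 × 4/28 = $3,064. Book value $9,996.
Year 5: $21,448 × 3/28 = $2,298. Book value $7,698.

$2,298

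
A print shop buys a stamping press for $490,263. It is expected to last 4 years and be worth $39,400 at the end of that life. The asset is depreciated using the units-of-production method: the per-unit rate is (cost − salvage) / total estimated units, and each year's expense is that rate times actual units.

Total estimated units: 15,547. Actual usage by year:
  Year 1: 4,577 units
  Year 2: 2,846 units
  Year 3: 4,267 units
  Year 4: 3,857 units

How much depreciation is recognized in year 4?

$111,853

Depreciable base = $490,263 − $39,400 = $450,863.
Rate = $450,863 / 15,547 units = $29 per unit.
Year 1: 4,577 × $29 = $132,733. Book value $357,530.
Year 2: 2,846 × $29 = $82,534. Book value $274,996.
Year 3: 4,267 × $29 = $123,743. Book value $151,253.
Year 4: 3,857 × $29 = $111,853. Book value $39,400.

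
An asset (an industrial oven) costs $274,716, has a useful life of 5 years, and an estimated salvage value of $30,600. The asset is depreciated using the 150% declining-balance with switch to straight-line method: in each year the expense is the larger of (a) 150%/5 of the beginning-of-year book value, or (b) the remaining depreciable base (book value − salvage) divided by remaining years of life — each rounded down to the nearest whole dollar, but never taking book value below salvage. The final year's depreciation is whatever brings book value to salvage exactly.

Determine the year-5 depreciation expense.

Depreciable base = $274,716 − $30,600 = $244,116.
Year 1: DB = ⌊$274,716 × 150%/5⌋ = $82,414; SL = ⌊$244,116/5⌋ = $48,823 → take DB $82,414. Book value $192,302.
Year 2: DB = ⌊$192,302 × 150%/5⌋ = $57,690; SL = ⌊$161,702/4⌋ = $40,425 → take DB $57,690. Book value $134,612.
Year 3: DB = ⌊$134,612 × 150%/5⌋ = $40,383; SL = ⌊$104,012/3⌋ = $34,670 → take DB $40,383. Book value $94,229.
Year 4: DB = ⌊$94,229 × 150%/5⌋ = $28,268; SL = ⌊$63,629/2⌋ = $31,814 → take SL $31,814. Book value $62,415.
Year 5 (final): $62,415 − $30,600 = $31,815. Book value $30,600.

$31,815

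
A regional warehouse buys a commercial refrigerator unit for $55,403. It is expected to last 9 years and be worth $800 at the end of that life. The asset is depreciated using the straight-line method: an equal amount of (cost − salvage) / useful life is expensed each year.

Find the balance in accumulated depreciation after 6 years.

$36,402

Depreciable base = $55,403 − $800 = $54,603.
Annual expense = $54,603 / 9 = $6,067.
End of year 1: book value $49,336.
End of year 2: book value $43,269.
End of year 3: book value $37,202.
End of year 4: book value $31,135.
End of year 5: book value $25,068.
End of year 6: book value $19,001.
Accumulated through year 6 = $55,403 − $19,001 = $36,402.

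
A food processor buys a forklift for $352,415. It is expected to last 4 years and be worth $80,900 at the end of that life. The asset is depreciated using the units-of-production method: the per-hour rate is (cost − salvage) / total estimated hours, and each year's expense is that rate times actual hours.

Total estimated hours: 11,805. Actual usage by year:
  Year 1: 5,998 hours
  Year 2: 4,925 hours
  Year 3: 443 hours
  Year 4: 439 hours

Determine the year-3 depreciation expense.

Depreciable base = $352,415 − $80,900 = $271,515.
Rate = $271,515 / 11,805 hours = $23 per hour.
Year 1: 5,998 × $23 = $137,954. Book value $214,461.
Year 2: 4,925 × $23 = $113,275. Book value $101,186.
Year 3: 443 × $23 = $10,189. Book value $90,997.

$10,189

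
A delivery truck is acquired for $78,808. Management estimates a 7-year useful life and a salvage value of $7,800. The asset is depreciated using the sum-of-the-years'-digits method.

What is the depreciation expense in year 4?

Depreciable base = $78,808 − $7,800 = $71,008.
Sum of the years' digits = 7+6+5+4+3+2+1 = 28.
Year 1: $71,008 × 7/28 = $17,752. Book value $61,056.
Year 2: $71,008 × 6/28 = $15,216. Book value $45,840.
Year 3: $71,008 × 5/28 = $12,680. Book value $33,160.
Year 4: $71,008 × 4/28 = $10,144. Book value $23,016.

$10,144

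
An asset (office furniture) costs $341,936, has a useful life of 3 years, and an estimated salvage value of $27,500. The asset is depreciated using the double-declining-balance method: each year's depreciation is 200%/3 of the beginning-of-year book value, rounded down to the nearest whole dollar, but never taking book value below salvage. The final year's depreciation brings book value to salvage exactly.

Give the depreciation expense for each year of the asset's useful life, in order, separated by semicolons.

$227,957; $75,986; $10,493

Depreciable base = $341,936 − $27,500 = $314,436.
Year 1: ⌊$341,936 × 200%/3⌋ = $227,957. Book value $113,979.
Year 2: ⌊$113,979 × 200%/3⌋ = $75,986. Book value $37,993.
Year 3 (final): $37,993 − $27,500 = $10,493. Book value $27,500.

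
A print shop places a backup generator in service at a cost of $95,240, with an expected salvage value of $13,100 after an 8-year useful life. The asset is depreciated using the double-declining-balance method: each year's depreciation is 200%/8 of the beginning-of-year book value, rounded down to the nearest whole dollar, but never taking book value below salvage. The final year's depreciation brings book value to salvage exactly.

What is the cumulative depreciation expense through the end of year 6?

$78,288

Depreciable base = $95,240 − $13,100 = $82,140.
Year 1: ⌊$95,240 × 200%/8⌋ = $23,810. Book value $71,430.
Year 2: ⌊$71,430 × 200%/8⌋ = $17,857. Book value $53,573.
Year 3: ⌊$53,573 × 200%/8⌋ = $13,393. Book value $40,180.
Year 4: ⌊$40,180 × 200%/8⌋ = $10,045. Book value $30,135.
Year 5: ⌊$30,135 × 200%/8⌋ = $7,533. Book value $22,602.
Year 6: ⌊$22,602 × 200%/8⌋ = $5,650. Book value $16,952.
Accumulated through year 6 = $95,240 − $16,952 = $78,288.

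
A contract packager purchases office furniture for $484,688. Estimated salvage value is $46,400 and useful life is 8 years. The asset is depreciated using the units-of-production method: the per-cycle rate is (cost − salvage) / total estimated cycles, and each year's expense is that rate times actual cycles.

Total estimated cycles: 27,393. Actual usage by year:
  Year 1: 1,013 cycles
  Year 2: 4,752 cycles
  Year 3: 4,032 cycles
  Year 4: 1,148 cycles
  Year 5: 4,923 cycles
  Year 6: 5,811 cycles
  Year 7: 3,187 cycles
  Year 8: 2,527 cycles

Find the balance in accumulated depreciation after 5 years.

$253,888

Depreciable base = $484,688 − $46,400 = $438,288.
Rate = $438,288 / 27,393 cycles = $16 per cycle.
Year 1: 1,013 × $16 = $16,208. Book value $468,480.
Year 2: 4,752 × $16 = $76,032. Book value $392,448.
Year 3: 4,032 × $16 = $64,512. Book value $327,936.
Year 4: 1,148 × $16 = $18,368. Book value $309,568.
Year 5: 4,923 × $16 = $78,768. Book value $230,800.
Accumulated through year 5 = $484,688 − $230,800 = $253,888.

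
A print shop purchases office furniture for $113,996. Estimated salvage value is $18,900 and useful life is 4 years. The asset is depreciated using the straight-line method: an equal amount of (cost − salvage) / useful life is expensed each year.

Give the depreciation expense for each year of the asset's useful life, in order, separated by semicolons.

$23,774; $23,774; $23,774; $23,774

Depreciable base = $113,996 − $18,900 = $95,096.
Annual expense = $95,096 / 4 = $23,774.
End of year 1: book value $90,222.
End of year 2: book value $66,448.
End of year 3: book value $42,674.
End of year 4: book value $18,900.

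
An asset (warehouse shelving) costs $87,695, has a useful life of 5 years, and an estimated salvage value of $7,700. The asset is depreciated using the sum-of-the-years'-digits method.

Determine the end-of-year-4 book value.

$13,033

Depreciable base = $87,695 − $7,700 = $79,995.
Sum of the years' digits = 5+4+3+2+1 = 15.
Year 1: $79,995 × 5/15 = $26,665. Book value $61,030.
Year 2: $79,995 × 4/15 = $21,332. Book value $39,698.
Year 3: $79,995 × 3/15 = $15,999. Book value $23,699.
Year 4: $79,995 × 2/15 = $10,666. Book value $13,033.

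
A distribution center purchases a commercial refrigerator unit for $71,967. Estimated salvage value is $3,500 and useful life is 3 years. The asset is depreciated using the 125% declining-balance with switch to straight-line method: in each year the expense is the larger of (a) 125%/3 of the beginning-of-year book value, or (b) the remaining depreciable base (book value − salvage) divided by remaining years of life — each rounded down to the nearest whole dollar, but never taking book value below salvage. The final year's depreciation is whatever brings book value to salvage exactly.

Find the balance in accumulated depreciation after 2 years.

Depreciable base = $71,967 − $3,500 = $68,467.
Year 1: DB = ⌊$71,967 × 125%/3⌋ = $29,986; SL = ⌊$68,467/3⌋ = $22,822 → take DB $29,986. Book value $41,981.
Year 2: DB = ⌊$41,981 × 125%/3⌋ = $17,492; SL = ⌊$38,481/2⌋ = $19,240 → take SL $19,240. Book value $22,741.
Accumulated through year 2 = $71,967 − $22,741 = $49,226.

$49,226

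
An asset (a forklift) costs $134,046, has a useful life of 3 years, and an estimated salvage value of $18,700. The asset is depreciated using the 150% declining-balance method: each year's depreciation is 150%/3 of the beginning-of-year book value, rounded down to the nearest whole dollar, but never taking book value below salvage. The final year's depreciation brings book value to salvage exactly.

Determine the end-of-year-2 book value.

$33,512

Depreciable base = $134,046 − $18,700 = $115,346.
Year 1: ⌊$134,046 × 150%/3⌋ = $67,023. Book value $67,023.
Year 2: ⌊$67,023 × 150%/3⌋ = $33,511. Book value $33,512.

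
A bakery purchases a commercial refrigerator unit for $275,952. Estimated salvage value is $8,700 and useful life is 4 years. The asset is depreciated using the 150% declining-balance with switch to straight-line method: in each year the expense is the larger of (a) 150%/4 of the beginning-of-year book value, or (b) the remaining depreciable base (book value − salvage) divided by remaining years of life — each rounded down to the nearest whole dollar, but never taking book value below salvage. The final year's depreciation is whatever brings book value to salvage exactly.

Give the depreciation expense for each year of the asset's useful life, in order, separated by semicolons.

Depreciable base = $275,952 − $8,700 = $267,252.
Year 1: DB = ⌊$275,952 × 150%/4⌋ = $103,482; SL = ⌊$267,252/4⌋ = $66,813 → take DB $103,482. Book value $172,470.
Year 2: DB = ⌊$172,470 × 150%/4⌋ = $64,676; SL = ⌊$163,770/3⌋ = $54,590 → take DB $64,676. Book value $107,794.
Year 3: DB = ⌊$107,794 × 150%/4⌋ = $40,422; SL = ⌊$99,094/2⌋ = $49,547 → take SL $49,547. Book value $58,247.
Year 4 (final): $58,247 − $8,700 = $49,547. Book value $8,700.

$103,482; $64,676; $49,547; $49,547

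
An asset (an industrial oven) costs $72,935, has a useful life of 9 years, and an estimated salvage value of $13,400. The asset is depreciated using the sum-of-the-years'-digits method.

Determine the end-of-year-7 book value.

$17,369

Depreciable base = $72,935 − $13,400 = $59,535.
Sum of the years' digits = 9+8+7+6+5+4+3+2+1 = 45.
Year 1: $59,535 × 9/45 = $11,907. Book value $61,028.
Year 2: $59,535 × 8/45 = $10,584. Book value $50,444.
Year 3: $59,535 × 7/45 = $9,261. Book value $41,183.
Year 4: $59,535 × 6/45 = $7,938. Book value $33,245.
Year 5: $59,535 × 5/45 = $6,615. Book value $26,630.
Year 6: $59,535 × 4/45 = $5,292. Book value $21,338.
Year 7: $59,535 × 3/45 = $3,969. Book value $17,369.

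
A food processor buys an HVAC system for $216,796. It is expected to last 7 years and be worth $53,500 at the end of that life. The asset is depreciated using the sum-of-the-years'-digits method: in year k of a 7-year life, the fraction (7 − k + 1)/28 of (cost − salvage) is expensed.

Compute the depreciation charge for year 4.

$23,328

Depreciable base = $216,796 − $53,500 = $163,296.
Sum of the years' digits = 7+6+5+4+3+2+1 = 28.
Year 1: $163,296 × 7/28 = $40,824. Book value $175,972.
Year 2: $163,296 × 6/28 = $34,992. Book value $140,980.
Year 3: $163,296 × 5/28 = $29,160. Book value $111,820.
Year 4: $163,296 × 4/28 = $23,328. Book value $88,492.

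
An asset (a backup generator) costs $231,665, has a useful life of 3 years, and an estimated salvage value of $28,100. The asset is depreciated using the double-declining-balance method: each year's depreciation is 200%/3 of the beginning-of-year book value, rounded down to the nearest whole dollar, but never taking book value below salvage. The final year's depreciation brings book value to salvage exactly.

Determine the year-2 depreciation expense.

Depreciable base = $231,665 − $28,100 = $203,565.
Year 1: ⌊$231,665 × 200%/3⌋ = $154,443. Book value $77,222.
Year 2: ⌊$77,222 × 200%/3⌋ = $51,481, capped at $49,122. Book value $28,100.

$49,122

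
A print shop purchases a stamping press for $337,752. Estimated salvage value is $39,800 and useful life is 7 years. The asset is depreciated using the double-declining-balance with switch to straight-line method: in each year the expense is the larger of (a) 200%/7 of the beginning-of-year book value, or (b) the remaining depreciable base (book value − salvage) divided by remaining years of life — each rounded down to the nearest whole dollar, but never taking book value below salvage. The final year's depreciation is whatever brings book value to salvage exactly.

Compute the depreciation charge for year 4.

$35,168

Depreciable base = $337,752 − $39,800 = $297,952.
Year 1: DB = ⌊$337,752 × 200%/7⌋ = $96,500; SL = ⌊$297,952/7⌋ = $42,564 → take DB $96,500. Book value $241,252.
Year 2: DB = ⌊$241,252 × 200%/7⌋ = $68,929; SL = ⌊$201,452/6⌋ = $33,575 → take DB $68,929. Book value $172,323.
Year 3: DB = ⌊$172,323 × 200%/7⌋ = $49,235; SL = ⌊$132,523/5⌋ = $26,504 → take DB $49,235. Book value $123,088.
Year 4: DB = ⌊$123,088 × 200%/7⌋ = $35,168; SL = ⌊$83,288/4⌋ = $20,822 → take DB $35,168. Book value $87,920.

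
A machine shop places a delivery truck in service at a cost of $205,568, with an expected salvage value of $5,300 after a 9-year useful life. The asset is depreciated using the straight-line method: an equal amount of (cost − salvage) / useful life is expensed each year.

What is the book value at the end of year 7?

Depreciable base = $205,568 − $5,300 = $200,268.
Annual expense = $200,268 / 9 = $22,252.
End of year 1: book value $183,316.
End of year 2: book value $161,064.
End of year 3: book value $138,812.
End of year 4: book value $116,560.
End of year 5: book value $94,308.
End of year 6: book value $72,056.
End of year 7: book value $49,804.

$49,804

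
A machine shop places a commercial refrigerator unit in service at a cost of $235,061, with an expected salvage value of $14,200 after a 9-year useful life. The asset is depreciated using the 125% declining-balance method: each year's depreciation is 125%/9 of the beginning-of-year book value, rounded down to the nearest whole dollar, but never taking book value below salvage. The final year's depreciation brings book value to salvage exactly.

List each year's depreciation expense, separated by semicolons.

$32,647; $28,113; $24,208; $20,846; $17,950; $15,457; $13,311; $11,462; $56,867

Depreciable base = $235,061 − $14,200 = $220,861.
Year 1: ⌊$235,061 × 125%/9⌋ = $32,647. Book value $202,414.
Year 2: ⌊$202,414 × 125%/9⌋ = $28,113. Book value $174,301.
Year 3: ⌊$174,301 × 125%/9⌋ = $24,208. Book value $150,093.
Year 4: ⌊$150,093 × 125%/9⌋ = $20,846. Book value $129,247.
Year 5: ⌊$129,247 × 125%/9⌋ = $17,950. Book value $111,297.
Year 6: ⌊$111,297 × 125%/9⌋ = $15,457. Book value $95,840.
Year 7: ⌊$95,840 × 125%/9⌋ = $13,311. Book value $82,529.
Year 8: ⌊$82,529 × 125%/9⌋ = $11,462. Book value $71,067.
Year 9 (final): $71,067 − $14,200 = $56,867. Book value $14,200.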